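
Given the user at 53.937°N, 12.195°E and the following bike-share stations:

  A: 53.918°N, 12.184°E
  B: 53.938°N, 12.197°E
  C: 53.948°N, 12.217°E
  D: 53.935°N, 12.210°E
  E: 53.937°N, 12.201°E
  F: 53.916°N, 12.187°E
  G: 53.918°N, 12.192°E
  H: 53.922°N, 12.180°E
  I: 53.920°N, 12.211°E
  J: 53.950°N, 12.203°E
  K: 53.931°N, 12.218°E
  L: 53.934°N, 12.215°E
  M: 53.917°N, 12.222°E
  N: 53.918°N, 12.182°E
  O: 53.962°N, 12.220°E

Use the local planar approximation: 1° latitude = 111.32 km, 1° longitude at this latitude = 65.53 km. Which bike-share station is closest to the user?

B

Distances from 53.937°N, 12.195°E:
A: √((-0.019·111.32)² + (-0.011·65.53)²) = √(4.47356 + 0.51960) = 2.235 km
B: √((0.001·111.32)² + (0.002·65.53)²) = √(0.01239 + 0.01718) = 0.172 km
C: √((0.011·111.32)² + (0.022·65.53)²) = √(1.49945 + 2.07838) = 1.892 km
D: √((-0.002·111.32)² + (0.015·65.53)²) = √(0.04957 + 0.96619) = 1.008 km
E: √((0.000·111.32)² + (0.006·65.53)²) = √(0.00000 + 0.15459) = 0.393 km
F: √((-0.021·111.32)² + (-0.008·65.53)²) = √(5.46493 + 0.27483) = 2.396 km
G: √((-0.019·111.32)² + (-0.003·65.53)²) = √(4.47356 + 0.03865) = 2.124 km
H: √((-0.015·111.32)² + (-0.015·65.53)²) = √(2.78823 + 0.96619) = 1.938 km
I: √((-0.017·111.32)² + (0.016·65.53)²) = √(3.58133 + 1.09931) = 2.163 km
J: √((0.013·111.32)² + (0.008·65.53)²) = √(2.09427 + 0.27483) = 1.539 km
K: √((-0.006·111.32)² + (0.023·65.53)²) = √(0.44612 + 2.27162) = 1.649 km
L: √((-0.003·111.32)² + (0.020·65.53)²) = √(0.11153 + 1.71767) = 1.352 km
M: √((-0.020·111.32)² + (0.027·65.53)²) = √(4.95686 + 3.13046) = 2.844 km
N: √((-0.019·111.32)² + (-0.013·65.53)²) = √(4.47356 + 0.72572) = 2.280 km
O: √((0.025·111.32)² + (0.025·65.53)²) = √(7.74509 + 2.68386) = 3.229 km
Minimum: B at 0.172 km.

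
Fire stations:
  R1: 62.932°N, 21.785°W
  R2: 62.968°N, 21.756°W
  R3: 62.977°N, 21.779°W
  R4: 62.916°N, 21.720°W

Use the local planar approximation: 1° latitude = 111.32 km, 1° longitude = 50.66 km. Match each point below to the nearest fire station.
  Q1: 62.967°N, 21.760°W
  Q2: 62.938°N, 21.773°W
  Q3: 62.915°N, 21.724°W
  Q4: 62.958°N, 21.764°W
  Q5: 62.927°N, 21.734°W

Q1→R2; Q2→R1; Q3→R4; Q4→R2; Q5→R4

Q1 at 62.967°N, 21.760°W:
  R1: 4.096876 km
  R2: 0.231204 km
  R3: 1.471631 km
  R4: 6.028122 km
  → nearest: R2 (0.231204 km)
Q2 at 62.938°N, 21.773°W:
  R1: 0.903152 km
  R2: 3.448859 km
  R3: 4.352108 km
  R4: 3.634132 km
  → nearest: R1 (0.903152 km)
Q3 at 62.915°N, 21.724°W:
  R1: 3.623677 km
  R2: 6.118624 km
  R3: 7.443041 km
  R4: 0.231204 km
  → nearest: R4 (0.231204 km)
Q4 at 62.958°N, 21.764°W:
  R1: 3.083648 km
  R2: 1.184680 km
  R3: 2.247446 km
  R4: 5.179610 km
  → nearest: R2 (1.184680 km)
Q5 at 62.927°N, 21.734°W:
  R1: 2.642934 km
  R2: 4.698228 km
  R3: 6.014764 km
  R4: 1.415087 km
  → nearest: R4 (1.415087 km)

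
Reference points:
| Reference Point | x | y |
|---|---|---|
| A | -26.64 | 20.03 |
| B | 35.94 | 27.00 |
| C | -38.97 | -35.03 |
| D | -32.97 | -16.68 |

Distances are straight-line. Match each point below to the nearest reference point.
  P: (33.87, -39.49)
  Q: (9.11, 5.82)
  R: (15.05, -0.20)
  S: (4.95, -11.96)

P→B; Q→B; R→B; S→D

P at (33.87, -39.49):
  A: √((-60.51)² + (59.52)²) = √(3661.4601 + 3542.6304) = 84.88
  B: √((2.07)² + (66.49)²) = √(4.2849 + 4420.9201) = 66.52
  C: √((-72.84)² + (4.46)²) = √(5305.6656 + 19.8916) = 72.98
  D: √((-66.84)² + (22.81)²) = √(4467.5856 + 520.2961) = 70.62
  → nearest: B (66.52)
Q at (9.11, 5.82):
  A: √((-35.75)² + (14.21)²) = √(1278.0625 + 201.9241) = 38.47
  B: √((26.83)² + (21.18)²) = √(719.8489 + 448.5924) = 34.18
  C: √((-48.08)² + (-40.85)²) = √(2311.6864 + 1668.7225) = 63.09
  D: √((-42.08)² + (-22.50)²) = √(1770.7264 + 506.2500) = 47.72
  → nearest: B (34.18)
R at (15.05, -0.20):
  A: √((-41.69)² + (20.23)²) = √(1738.0561 + 409.2529) = 46.34
  B: √((20.89)² + (27.20)²) = √(436.3921 + 739.8400) = 34.30
  C: √((-54.02)² + (-34.83)²) = √(2918.1604 + 1213.1289) = 64.28
  D: √((-48.02)² + (-16.48)²) = √(2305.9204 + 271.5904) = 50.77
  → nearest: B (34.30)
S at (4.95, -11.96):
  A: √((-31.59)² + (31.99)²) = √(997.9281 + 1023.3601) = 44.96
  B: √((30.99)² + (38.96)²) = √(960.3801 + 1517.8816) = 49.78
  C: √((-43.92)² + (-23.07)²) = √(1928.9664 + 532.2249) = 49.61
  D: √((-37.92)² + (-4.72)²) = √(1437.9264 + 22.2784) = 38.21
  → nearest: D (38.21)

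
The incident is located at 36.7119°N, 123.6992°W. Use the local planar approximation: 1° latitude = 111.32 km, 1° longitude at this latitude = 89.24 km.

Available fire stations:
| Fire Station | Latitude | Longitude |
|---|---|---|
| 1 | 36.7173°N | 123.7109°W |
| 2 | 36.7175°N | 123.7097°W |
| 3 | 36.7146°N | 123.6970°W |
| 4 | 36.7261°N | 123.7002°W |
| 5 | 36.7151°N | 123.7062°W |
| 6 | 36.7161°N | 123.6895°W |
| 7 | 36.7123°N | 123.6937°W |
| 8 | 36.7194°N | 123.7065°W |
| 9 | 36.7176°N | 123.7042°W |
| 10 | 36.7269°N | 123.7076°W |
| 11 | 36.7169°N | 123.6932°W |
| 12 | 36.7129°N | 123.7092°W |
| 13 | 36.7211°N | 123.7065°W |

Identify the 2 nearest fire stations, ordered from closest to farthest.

3, 7

Distances from 36.7119°N, 123.6992°W:
1: √((0.0054·111.32)² + (-0.0117·89.24)²) = √(0.361355 + 1.090162) = 1.2048 km
2: √((0.0056·111.32)² + (-0.0105·89.24)²) = √(0.388618 + 0.878006) = 1.1254 km
3: √((0.0027·111.32)² + (0.0022·89.24)²) = √(0.090339 + 0.038545) = 0.3590 km
4: √((0.0142·111.32)² + (-0.0010·89.24)²) = √(2.498752 + 0.007964) = 1.5833 km
5: √((0.0032·111.32)² + (-0.0070·89.24)²) = √(0.126896 + 0.390225) = 0.7191 km
6: √((0.0042·111.32)² + (0.0097·89.24)²) = √(0.218597 + 0.749312) = 0.9838 km
7: √((0.0004·111.32)² + (0.0055·89.24)²) = √(0.001983 + 0.240904) = 0.4928 km
8: √((0.0075·111.32)² + (-0.0073·89.24)²) = √(0.697058 + 0.424390) = 1.0590 km
9: √((0.0057·111.32)² + (-0.0050·89.24)²) = √(0.402621 + 0.199094) = 0.7757 km
10: √((0.0150·111.32)² + (-0.0084·89.24)²) = √(2.788232 + 0.561924) = 1.8303 km
11: √((0.0050·111.32)² + (0.0060·89.24)²) = √(0.309804 + 0.286696) = 0.7723 km
12: √((0.0010·111.32)² + (-0.0100·89.24)²) = √(0.012392 + 0.796378) = 0.8993 km
13: √((0.0092·111.32)² + (-0.0073·89.24)²) = √(1.048871 + 0.424390) = 1.2138 km
Sorted: 3 (0.3590 km) < 7 (0.4928 km) < 5 (0.7191 km) < 11 (0.7723 km) < …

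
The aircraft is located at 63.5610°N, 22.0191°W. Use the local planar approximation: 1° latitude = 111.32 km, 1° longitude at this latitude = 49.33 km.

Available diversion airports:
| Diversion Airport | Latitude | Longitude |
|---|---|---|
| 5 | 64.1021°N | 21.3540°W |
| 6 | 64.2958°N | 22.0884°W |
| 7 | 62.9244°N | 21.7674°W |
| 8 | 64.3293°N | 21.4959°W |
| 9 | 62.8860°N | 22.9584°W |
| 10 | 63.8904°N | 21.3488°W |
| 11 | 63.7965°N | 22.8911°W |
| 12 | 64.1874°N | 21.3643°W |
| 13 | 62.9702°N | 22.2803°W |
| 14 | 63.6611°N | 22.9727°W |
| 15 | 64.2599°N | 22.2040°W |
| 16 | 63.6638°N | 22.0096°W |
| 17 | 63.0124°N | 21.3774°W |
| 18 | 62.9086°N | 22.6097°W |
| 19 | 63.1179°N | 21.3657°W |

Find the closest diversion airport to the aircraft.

16

Distances from 63.5610°N, 22.0191°W:
5: √((0.5411·111.32)² + (0.6651·49.33)²) = √(3628.285584 + 1076.455613) = 68.5911 km
6: √((0.7348·111.32)² + (-0.0693·49.33)²) = √(6690.902334 + 11.686614) = 81.8693 km
7: √((-0.6366·111.32)² + (0.2517·49.33)²) = √(5022.034176 + 154.166020) = 71.9458 km
8: √((0.7683·111.32)² + (0.5232·49.33)²) = √(7314.894413 + 666.128019) = 89.3366 km
9: √((-0.6750·111.32)² + (-0.9393·49.33)²) = √(5646.169881 + 2146.994222) = 88.2789 km
10: √((0.3294·111.32)² + (0.6703·49.33)²) = √(1344.601480 + 1093.353677) = 49.3757 km
11: √((0.2355·111.32)² + (-0.8720·49.33)²) = √(687.271316 + 1850.355608) = 50.3749 km
12: √((0.6264·111.32)² + (0.6548·49.33)²) = √(4862.391163 + 1043.372948) = 76.8490 km
13: √((-0.5908·111.32)² + (-0.2612·49.33)²) = √(4325.410883 + 166.023122) = 67.0182 km
14: √((0.1001·111.32)² + (-0.9536·49.33)²) = √(124.169391 + 2212.863960) = 48.3429 km
15: √((0.6989·111.32)² + (-0.1849·49.33)²) = √(6053.080871 + 83.194775) = 78.3344 km
16: √((0.1028·111.32)² + (0.0095·49.33)²) = √(130.958178 + 0.219619) = 11.4533 km
17: √((-0.5486·111.32)² + (0.6417·49.33)²) = √(3729.563465 + 1002.042887) = 68.7867 km
18: √((-0.6524·111.32)² + (-0.5906·49.33)²) = √(5274.415027 + 848.807320) = 78.2510 km
19: √((-0.4431·111.32)² + (0.6534·49.33)²) = √(2433.043622 + 1038.916135) = 58.9233 km
Minimum: 16 at 11.4533 km.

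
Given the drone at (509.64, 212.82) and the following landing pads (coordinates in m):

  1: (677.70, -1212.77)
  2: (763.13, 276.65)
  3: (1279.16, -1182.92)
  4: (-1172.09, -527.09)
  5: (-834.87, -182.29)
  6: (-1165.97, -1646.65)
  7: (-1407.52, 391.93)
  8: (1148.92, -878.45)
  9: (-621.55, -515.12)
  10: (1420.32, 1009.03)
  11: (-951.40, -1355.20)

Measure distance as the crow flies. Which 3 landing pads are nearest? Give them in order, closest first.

Distances from (509.64, 212.82):
1: √((168.06)² + (-1425.59)²) = √(28244.1636 + 2032306.8481) = 1435.46 m
2: √((253.49)² + (63.83)²) = √(64257.1801 + 4074.2689) = 261.40 m
3: √((769.52)² + (-1395.74)²) = √(592161.0304 + 1948090.1476) = 1593.82 m
4: √((-1681.73)² + (-739.91)²) = √(2828215.7929 + 547466.8081) = 1837.30 m
5: √((-1344.51)² + (-395.11)²) = √(1807707.1401 + 156111.9121) = 1401.36 m
6: √((-1675.61)² + (-1859.47)²) = √(2807668.8721 + 3457628.6809) = 2503.06 m
7: √((-1917.16)² + (179.11)²) = √(3675502.4656 + 32080.3921) = 1925.51 m
8: √((639.28)² + (-1091.27)²) = √(408678.9184 + 1190870.2129) = 1264.73 m
9: √((-1131.19)² + (-727.94)²) = √(1279590.8161 + 529896.6436) = 1345.17 m
10: √((910.68)² + (796.21)²) = √(829338.0624 + 633950.3641) = 1209.66 m
11: √((-1461.04)² + (-1568.02)²) = √(2134637.8816 + 2458686.7204) = 2143.20 m
Sorted: 2 (261.40 m) < 10 (1209.66 m) < 8 (1264.73 m) < 9 (1345.17 m) < 5 (1401.36 m) < …

2, 10, 8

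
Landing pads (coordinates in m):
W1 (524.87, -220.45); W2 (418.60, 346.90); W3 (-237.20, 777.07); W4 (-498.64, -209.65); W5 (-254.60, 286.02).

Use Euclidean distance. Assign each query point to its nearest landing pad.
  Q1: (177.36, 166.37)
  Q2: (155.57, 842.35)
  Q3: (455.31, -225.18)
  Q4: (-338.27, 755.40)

Q1→W2; Q2→W3; Q3→W1; Q4→W3

Q1 at (177.36, 166.37):
  W1: √((347.51)² + (-386.82)²) = √(120763.2001 + 149629.7124) = 519.99 m
  W2: √((241.24)² + (180.53)²) = √(58196.7376 + 32591.0809) = 301.31 m
  W3: √((-414.56)² + (610.70)²) = √(171859.9936 + 372954.4900) = 738.12 m
  W4: √((-676.00)² + (-376.02)²) = √(456976.0000 + 141391.0404) = 773.54 m
  W5: √((-431.96)² + (119.65)²) = √(186589.4416 + 14316.1225) = 448.22 m
  → nearest: W2 (301.31 m)
Q2 at (155.57, 842.35):
  W1: √((369.30)² + (-1062.80)²) = √(136382.4900 + 1129543.8400) = 1125.13 m
  W2: √((263.03)² + (-495.45)²) = √(69184.7809 + 245470.7025) = 560.94 m
  W3: √((-392.77)² + (-65.28)²) = √(154268.2729 + 4261.4784) = 398.16 m
  W4: √((-654.21)² + (-1052.00)²) = √(427990.7241 + 1106704.0000) = 1238.83 m
  W5: √((-410.17)² + (-556.33)²) = √(168239.4289 + 309503.0689) = 691.19 m
  → nearest: W3 (398.16 m)
Q3 at (455.31, -225.18):
  W1: √((69.56)² + (4.73)²) = √(4838.5936 + 22.3729) = 69.72 m
  W2: √((-36.71)² + (572.08)²) = √(1347.6241 + 327275.5264) = 573.26 m
  W3: √((-692.51)² + (1002.25)²) = √(479570.1001 + 1004505.0625) = 1218.23 m
  W4: √((-953.95)² + (15.53)²) = √(910020.6025 + 241.1809) = 954.08 m
  W5: √((-709.91)² + (511.20)²) = √(503972.2081 + 261325.4400) = 874.81 m
  → nearest: W1 (69.72 m)
Q4 at (-338.27, 755.40):
  W1: √((863.14)² + (-975.85)²) = √(745010.6596 + 952283.2225) = 1302.80 m
  W2: √((756.87)² + (-408.50)²) = √(572852.1969 + 166872.2500) = 860.07 m
  W3: √((101.07)² + (21.67)²) = √(10215.1449 + 469.5889) = 103.37 m
  W4: √((-160.37)² + (-965.05)²) = √(25718.5369 + 931321.5025) = 978.28 m
  W5: √((83.67)² + (-469.38)²) = √(7000.6689 + 220317.5844) = 476.78 m
  → nearest: W3 (103.37 m)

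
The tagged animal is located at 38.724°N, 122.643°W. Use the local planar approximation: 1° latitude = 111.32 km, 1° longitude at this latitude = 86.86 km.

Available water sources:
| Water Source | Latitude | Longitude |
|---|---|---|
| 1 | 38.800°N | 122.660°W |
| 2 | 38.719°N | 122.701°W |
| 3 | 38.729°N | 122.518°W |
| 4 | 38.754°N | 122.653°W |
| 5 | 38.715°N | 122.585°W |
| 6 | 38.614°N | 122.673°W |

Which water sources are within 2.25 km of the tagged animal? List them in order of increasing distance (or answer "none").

Distances from 38.724°N, 122.643°W:
1: √((0.076·111.32)² + (-0.017·86.86)²) = √(71.57701 + 2.18041) = 8.588 km
2: √((-0.005·111.32)² + (-0.058·86.86)²) = √(0.30980 + 25.38023) = 5.069 km
3: √((0.005·111.32)² + (0.125·86.86)²) = √(0.30980 + 117.88531) = 10.872 km
4: √((0.030·111.32)² + (-0.010·86.86)²) = √(11.15293 + 0.75447) = 3.451 km
5: √((-0.009·111.32)² + (0.058·86.86)²) = √(1.00376 + 25.38023) = 5.137 km
6: √((-0.110·111.32)² + (-0.030·86.86)²) = √(149.94492 + 6.79019) = 12.519 km
Threshold 2.25 km: none within range.

none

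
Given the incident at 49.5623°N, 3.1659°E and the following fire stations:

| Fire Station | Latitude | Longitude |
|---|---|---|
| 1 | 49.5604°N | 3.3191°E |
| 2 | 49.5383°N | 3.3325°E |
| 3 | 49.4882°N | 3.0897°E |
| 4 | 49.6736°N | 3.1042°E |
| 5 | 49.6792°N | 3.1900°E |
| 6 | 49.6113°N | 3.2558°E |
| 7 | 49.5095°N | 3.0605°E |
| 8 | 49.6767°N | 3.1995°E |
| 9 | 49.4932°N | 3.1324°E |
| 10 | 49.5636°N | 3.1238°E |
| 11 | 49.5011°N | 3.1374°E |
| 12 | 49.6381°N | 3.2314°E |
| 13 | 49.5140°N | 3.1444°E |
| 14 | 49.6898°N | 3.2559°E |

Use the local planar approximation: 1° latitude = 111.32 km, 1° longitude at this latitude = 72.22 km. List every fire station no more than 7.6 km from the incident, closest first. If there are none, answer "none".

Distances from 49.5623°N, 3.1659°E:
1: 11.0661 km
2: 12.3249 km
3: 9.9160 km
4: 13.1668 km
5: 13.1292 km
6: 8.4798 km
7: 9.6172 km
8: 12.9641 km
9: 8.0637 km
10: 3.0439 km
11: 7.1169 km
12: 9.6735 km
13: 5.5965 km
14: 15.6108 km
Threshold 7.6 km: 10 (3.0439 km), 13 (5.5965 km), 11 (7.1169 km) are within range.

10, 13, 11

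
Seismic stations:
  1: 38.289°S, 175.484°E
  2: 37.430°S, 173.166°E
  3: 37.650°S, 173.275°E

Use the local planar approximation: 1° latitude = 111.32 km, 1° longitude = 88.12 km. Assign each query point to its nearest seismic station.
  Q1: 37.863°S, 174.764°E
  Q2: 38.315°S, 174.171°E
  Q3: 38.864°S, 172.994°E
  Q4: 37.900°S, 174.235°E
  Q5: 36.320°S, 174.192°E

Q1→1; Q2→3; Q3→3; Q4→3; Q5→2

Q1 at 37.863°S, 174.764°E:
  1: √((-0.426·111.32)² + (0.720·88.12)²) = √(2248.87643 + 4025.44567) = 79.211 km
  2: √((0.433·111.32)² + (-1.598·88.12)²) = √(2323.39039 + 19829.07826) = 148.837 km
  3: √((0.213·111.32)² + (-1.489·88.12)²) = √(562.21911 + 17216.24255) = 133.336 km
  → nearest: 1 (79.211 km)
Q2 at 38.315°S, 174.171°E:
  1: √((0.026·111.32)² + (1.313·88.12)²) = √(8.37709 + 13386.85099) = 115.738 km
  2: √((0.885·111.32)² + (-1.005·88.12)²) = √(9705.83573 + 7842.97987) = 132.472 km
  3: √((0.665·111.32)² + (-0.896·88.12)²) = √(5480.11517 + 6233.97414) = 108.232 km
  → nearest: 3 (108.232 km)
Q3 at 38.864°S, 172.994°E:
  1: √((0.575·111.32)² + (2.490·88.12)²) = √(4097.15208 + 48144.60979) = 228.565 km
  2: √((1.434·111.32)² + (0.172·88.12)²) = √(25482.65638 + 229.72374) = 160.351 km
  3: √((1.214·111.32)² + (0.281·88.12)²) = √(18263.48990 + 613.14278) = 137.392 km
  → nearest: 3 (137.392 km)
Q4 at 37.900°S, 174.235°E:
  1: √((-0.389·111.32)² + (1.249·88.12)²) = √(1875.19138 + 12113.61743) = 118.274 km
  2: √((0.470·111.32)² + (-1.069·88.12)²) = √(2737.42426 + 8873.69275) = 107.755 km
  3: √((0.250·111.32)² + (-0.960·88.12)²) = √(774.50890 + 7156.34786) = 89.055 km
  → nearest: 3 (89.055 km)
Q5 at 36.320°S, 174.192°E:
  1: √((-1.969·111.32)² + (1.292·88.12)²) = √(48043.85279 + 12962.05931) = 246.994 km
  2: √((-1.110·111.32)² + (-1.026·88.12)²) = √(15268.35865 + 8174.17062) = 153.110 km
  3: √((-1.330·111.32)² + (-0.917·88.12)²) = √(21920.46069 + 6529.61610) = 168.672 km
  → nearest: 2 (153.110 km)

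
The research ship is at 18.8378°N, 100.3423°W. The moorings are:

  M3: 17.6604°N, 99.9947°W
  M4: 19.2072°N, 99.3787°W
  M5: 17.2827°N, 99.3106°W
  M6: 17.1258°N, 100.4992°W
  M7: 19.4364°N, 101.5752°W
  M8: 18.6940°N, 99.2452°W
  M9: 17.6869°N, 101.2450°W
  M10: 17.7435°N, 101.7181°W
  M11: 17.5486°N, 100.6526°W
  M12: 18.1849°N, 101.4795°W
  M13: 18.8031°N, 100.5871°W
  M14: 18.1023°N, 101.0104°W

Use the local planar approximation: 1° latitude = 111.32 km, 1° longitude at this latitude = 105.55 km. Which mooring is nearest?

M13

Distances from 18.8378°N, 100.3423°W:
M3: √((-1.1774·111.32)² + (0.3476·105.55)²) = √(17178.864663 + 1346.095929) = 136.1064 km
M4: √((0.3694·111.32)² + (0.9636·105.55)²) = √(1690.986645 + 10344.513196) = 109.7064 km
M5: √((-1.5551·111.32)² + (1.0317·105.55)²) = √(29968.364207 + 11858.324660) = 204.5157 km
M6: √((-1.7120·111.32)² + (-0.1569·105.55)²) = √(36320.675414 + 274.259931) = 191.2980 km
M7: √((0.5986·111.32)² + (-1.2329·105.55)²) = √(4440.376753 + 16934.492281) = 146.2015 km
M8: √((-0.1438·111.32)² + (1.0971·105.55)²) = √(256.250173 + 13409.386399) = 116.9001 km
M9: √((-1.1509·111.32)² + (-0.9027·105.55)²) = √(16414.270096 + 9078.275542) = 159.6639 km
M10: √((-1.0943·111.32)² + (-1.3758·105.55)²) = √(14839.497459 + 21087.596622) = 189.5444 km
M11: √((-1.2892·111.32)² + (-0.3103·105.55)²) = √(20596.194717 + 1072.704312) = 147.2036 km
M12: √((-0.6529·111.32)² + (-1.1372·105.55)²) = √(5282.502759 + 14407.551390) = 140.3213 km
M13: √((-0.0347·111.32)² + (-0.2448·105.55)²) = √(14.921255 + 667.635317) = 26.1258 km
M14: √((-0.7355·111.32)² + (-0.6681·105.55)²) = √(6703.656451 + 4972.781977) = 108.0576 km
Minimum: M13 at 26.1258 km.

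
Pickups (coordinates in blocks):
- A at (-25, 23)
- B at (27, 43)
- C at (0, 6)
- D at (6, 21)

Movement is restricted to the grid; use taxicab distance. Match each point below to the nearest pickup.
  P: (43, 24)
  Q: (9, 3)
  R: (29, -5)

P→B; Q→C; R→C

P at (43, 24):
  A: |-68| + |-1| = 68 + 1 = 69 blocks
  B: |-16| + |19| = 16 + 19 = 35 blocks
  C: |-43| + |-18| = 43 + 18 = 61 blocks
  D: |-37| + |-3| = 37 + 3 = 40 blocks
  → nearest: B (35 blocks)
Q at (9, 3):
  A: |-34| + |20| = 34 + 20 = 54 blocks
  B: |18| + |40| = 18 + 40 = 58 blocks
  C: |-9| + |3| = 9 + 3 = 12 blocks
  D: |-3| + |18| = 3 + 18 = 21 blocks
  → nearest: C (12 blocks)
R at (29, -5):
  A: |-54| + |28| = 54 + 28 = 82 blocks
  B: |-2| + |48| = 2 + 48 = 50 blocks
  C: |-29| + |11| = 29 + 11 = 40 blocks
  D: |-23| + |26| = 23 + 26 = 49 blocks
  → nearest: C (40 blocks)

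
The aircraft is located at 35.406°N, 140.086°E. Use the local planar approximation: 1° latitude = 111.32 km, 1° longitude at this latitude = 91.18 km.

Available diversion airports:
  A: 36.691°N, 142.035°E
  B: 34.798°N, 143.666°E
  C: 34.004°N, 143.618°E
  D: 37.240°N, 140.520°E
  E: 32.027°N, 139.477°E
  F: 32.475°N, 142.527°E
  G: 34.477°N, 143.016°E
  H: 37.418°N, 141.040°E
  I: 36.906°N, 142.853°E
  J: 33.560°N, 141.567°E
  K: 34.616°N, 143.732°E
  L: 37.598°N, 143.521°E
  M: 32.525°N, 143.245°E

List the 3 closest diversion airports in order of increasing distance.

D, A, H

Distances from 35.406°N, 140.086°E:
A: √((1.285·111.32)² + (1.949·91.18)²) = √(20462.21533 + 31580.78012) = 228.129 km
B: √((-0.608·111.32)² + (3.580·91.18)²) = √(4580.92893 + 106552.88892) = 333.367 km
C: √((-1.402·111.32)² + (3.532·91.18)²) = √(24358.04467 + 103714.75972) = 357.873 km
D: √((1.834·111.32)² + (0.434·91.18)²) = √(41681.66492 + 1565.95268) = 207.961 km
E: √((-3.379·111.32)² + (-0.609·91.18)²) = √(141489.03314 + 3083.42764) = 380.227 km
F: √((-2.931·111.32)² + (2.441·91.18)²) = √(106457.93364 + 49537.57405) = 394.963 km
G: √((-0.929·111.32)² + (2.930·91.18)²) = √(10694.92697 + 71373.07637) = 286.475 km
H: √((2.012·111.32)² + (0.954·91.18)²) = √(50165.17690 + 7566.51548) = 240.274 km
I: √((1.500·111.32)² + (2.767·91.18)²) = √(27882.32040 + 63652.79730) = 302.548 km
J: √((-1.846·111.32)² + (1.481·91.18)²) = √(42228.90193 + 18235.14801) = 245.894 km
K: √((-0.790·111.32)² + (3.646·91.18)²) = √(7733.93607 + 110517.86953) = 343.878 km
L: √((2.192·111.32)² + (3.435·91.18)²) = √(59542.55890 + 98096.30713) = 397.038 km
M: √((-2.881·111.32)² + (3.159·91.18)²) = √(102856.77705 + 82965.67054) = 431.071 km
Sorted: D (207.961 km) < A (228.129 km) < H (240.274 km) < J (245.894 km) < G (286.475 km) < …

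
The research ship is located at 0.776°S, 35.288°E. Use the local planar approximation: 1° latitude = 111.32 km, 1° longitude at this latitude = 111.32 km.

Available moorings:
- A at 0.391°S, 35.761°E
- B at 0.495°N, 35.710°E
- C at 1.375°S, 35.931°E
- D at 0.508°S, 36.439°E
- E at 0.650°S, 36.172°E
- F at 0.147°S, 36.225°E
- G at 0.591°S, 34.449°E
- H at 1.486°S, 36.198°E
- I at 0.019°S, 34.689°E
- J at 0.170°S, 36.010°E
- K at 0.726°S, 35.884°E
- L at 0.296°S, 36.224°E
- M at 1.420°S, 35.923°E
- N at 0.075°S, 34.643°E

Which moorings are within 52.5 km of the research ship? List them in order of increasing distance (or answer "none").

none

Distances from 0.776°S, 35.288°E:
A: 67.892 km
B: 149.083 km
C: 97.826 km
D: 131.557 km
E: 99.401 km
F: 125.629 km
G: 95.641 km
H: 128.487 km
I: 107.460 km
J: 104.932 km
K: 66.580 km
L: 117.098 km
M: 100.679 km
N: 106.042 km
Threshold 52.5 km: none within range.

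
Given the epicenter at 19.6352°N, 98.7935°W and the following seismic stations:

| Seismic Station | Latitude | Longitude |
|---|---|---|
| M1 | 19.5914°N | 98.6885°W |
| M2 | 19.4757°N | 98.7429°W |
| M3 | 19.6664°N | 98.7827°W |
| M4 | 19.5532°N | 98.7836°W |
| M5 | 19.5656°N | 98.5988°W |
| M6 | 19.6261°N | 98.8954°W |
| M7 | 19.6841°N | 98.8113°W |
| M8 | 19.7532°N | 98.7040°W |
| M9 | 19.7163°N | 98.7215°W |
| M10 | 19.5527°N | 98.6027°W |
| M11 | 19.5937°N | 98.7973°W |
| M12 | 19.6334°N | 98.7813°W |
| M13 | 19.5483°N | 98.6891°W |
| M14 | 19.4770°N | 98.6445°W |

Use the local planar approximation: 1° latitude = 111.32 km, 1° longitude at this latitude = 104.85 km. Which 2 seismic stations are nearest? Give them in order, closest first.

M12, M3

Distances from 19.6352°N, 98.7935°W:
M1: √((-0.0438·111.32)² + (0.1050·104.85)²) = √(23.773582 + 121.203586) = 12.0406 km
M2: √((-0.1595·111.32)² + (0.0506·104.85)²) = √(315.259201 + 28.147375) = 18.5312 km
M3: √((0.0312·111.32)² + (0.0108·104.85)²) = √(12.063007 + 1.282284) = 3.6531 km
M4: √((-0.0820·111.32)² + (0.0099·104.85)²) = √(83.324765 + 1.077475) = 9.1871 km
M5: √((-0.0696·111.32)² + (0.1947·104.85)²) = √(60.029521 + 416.743440) = 21.8351 km
M6: √((-0.0091·111.32)² + (-0.1019·104.85)²) = √(1.026193 + 114.152450) = 10.7321 km
M7: √((0.0489·111.32)² + (-0.0178·104.85)²) = √(29.632215 + 3.483188) = 5.7546 km
M8: √((0.1180·111.32)² + (0.0895·104.85)²) = √(172.548191 + 88.060864) = 16.1434 km
M9: √((0.0811·111.32)² + (0.0720·104.85)²) = √(81.505723 + 56.990421) = 11.7684 km
M10: √((-0.0825·111.32)² + (0.1908·104.85)²) = √(84.344019 + 400.215229) = 22.0127 km
M11: √((-0.0415·111.32)² + (-0.0038·104.85)²) = √(21.342367 + 0.158746) = 4.6369 km
M12: √((-0.0018·111.32)² + (0.0122·104.85)²) = √(0.040151 + 1.636276) = 1.2948 km
M13: √((-0.0869·111.32)² + (0.1044·104.85)²) = √(93.580626 + 119.822359) = 14.6083 km
M14: √((-0.1582·111.32)² + (0.1490·104.85)²) = √(310.141122 + 244.067193) = 23.5416 km
Sorted: M12 (1.2948 km) < M3 (3.6531 km) < M11 (4.6369 km) < M7 (5.7546 km) < …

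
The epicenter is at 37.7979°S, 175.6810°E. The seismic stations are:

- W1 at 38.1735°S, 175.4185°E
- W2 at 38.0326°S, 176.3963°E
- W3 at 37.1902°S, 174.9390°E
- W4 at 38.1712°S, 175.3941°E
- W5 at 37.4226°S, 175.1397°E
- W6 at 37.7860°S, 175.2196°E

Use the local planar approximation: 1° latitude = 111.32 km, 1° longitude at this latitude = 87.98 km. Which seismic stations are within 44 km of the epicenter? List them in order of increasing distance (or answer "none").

W6

Distances from 37.7979°S, 175.6810°E:
W1: 47.7660 km
W2: 68.1400 km
W3: 94.0108 km
W4: 48.6211 km
W5: 63.3517 km
W6: 40.6156 km
Threshold 44 km: W6 (40.6156 km) is within range.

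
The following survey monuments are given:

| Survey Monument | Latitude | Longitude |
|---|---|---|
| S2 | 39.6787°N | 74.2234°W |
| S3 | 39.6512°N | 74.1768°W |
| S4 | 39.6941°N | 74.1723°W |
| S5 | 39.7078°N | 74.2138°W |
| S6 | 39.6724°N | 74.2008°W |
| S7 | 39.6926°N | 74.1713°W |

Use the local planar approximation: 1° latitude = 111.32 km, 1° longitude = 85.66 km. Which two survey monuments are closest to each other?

S4 and S7

Pairwise distances:
S2–S3: 5.0305 km
S2–S4: 4.7010 km
S2–S5: 3.3422 km
S2–S6: 2.0590 km
S2–S7: 4.7235 km
S3–S4: 4.7912 km
S3–S5: 7.0530 km
S3–S6: 3.1299 km
S3–S7: 4.6327 km
S4–S5: 3.8682 km
S4–S6: 3.4344 km
S4–S7: 0.1877 km
S5–S6: 4.0950 km
S5–S7: 4.0146 km
S6–S7: 3.3826 km
Closest pair: S4–S7 at 0.1877 km.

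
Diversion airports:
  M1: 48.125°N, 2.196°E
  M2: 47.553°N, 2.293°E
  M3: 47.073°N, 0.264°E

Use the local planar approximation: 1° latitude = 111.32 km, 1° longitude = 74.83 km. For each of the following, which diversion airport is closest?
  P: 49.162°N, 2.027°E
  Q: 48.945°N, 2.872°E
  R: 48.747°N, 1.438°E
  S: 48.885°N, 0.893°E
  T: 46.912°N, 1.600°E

P→M1; Q→M1; R→M1; S→M1; T→M2

P at 49.162°N, 2.027°E:
  M1: 116.129 km
  M2: 180.216 km
  M3: 267.362 km
  → nearest: M1 (116.129 km)
Q at 48.945°N, 2.872°E:
  M1: 104.362 km
  M2: 160.901 km
  M3: 285.505 km
  → nearest: M1 (104.362 km)
R at 48.747°N, 1.438°E:
  M1: 89.508 km
  M2: 147.513 km
  M3: 206.019 km
  → nearest: M1 (89.508 km)
S at 48.885°N, 0.893°E:
  M1: 129.092 km
  M2: 181.553 km
  M3: 207.131 km
  → nearest: M1 (129.092 km)
T at 46.912°N, 1.600°E:
  M1: 142.206 km
  M2: 88.209 km
  M3: 101.567 km
  → nearest: M2 (88.209 km)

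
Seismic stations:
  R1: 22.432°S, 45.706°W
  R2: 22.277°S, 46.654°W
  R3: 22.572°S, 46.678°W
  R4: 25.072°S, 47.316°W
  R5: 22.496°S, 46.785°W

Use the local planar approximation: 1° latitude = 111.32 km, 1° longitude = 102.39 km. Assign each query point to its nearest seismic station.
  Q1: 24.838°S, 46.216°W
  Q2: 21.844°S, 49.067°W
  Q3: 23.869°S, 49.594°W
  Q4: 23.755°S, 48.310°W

Q1→R4; Q2→R5; Q3→R4; Q4→R4

Q1 at 24.838°S, 46.216°W:
  R1: 272.879 km
  R2: 288.596 km
  R3: 256.648 km
  R4: 115.602 km
  R5: 267.142 km
  → nearest: R4 (115.602 km)
Q2 at 21.844°S, 49.067°W:
  R1: 350.303 km
  R2: 251.725 km
  R3: 257.685 km
  R4: 401.583 km
  R5: 244.667 km
  → nearest: R5 (244.667 km)
Q3 at 23.869°S, 49.594°W:
  R1: 429.030 km
  R2: 349.320 km
  R3: 331.647 km
  R4: 268.955 km
  R5: 325.703 km
  → nearest: R4 (268.955 km)
Q4 at 23.755°S, 48.310°W:
  R1: 304.596 km
  R2: 236.263 km
  R3: 212.756 km
  R4: 178.472 km
  R5: 209.818 km
  → nearest: R4 (178.472 km)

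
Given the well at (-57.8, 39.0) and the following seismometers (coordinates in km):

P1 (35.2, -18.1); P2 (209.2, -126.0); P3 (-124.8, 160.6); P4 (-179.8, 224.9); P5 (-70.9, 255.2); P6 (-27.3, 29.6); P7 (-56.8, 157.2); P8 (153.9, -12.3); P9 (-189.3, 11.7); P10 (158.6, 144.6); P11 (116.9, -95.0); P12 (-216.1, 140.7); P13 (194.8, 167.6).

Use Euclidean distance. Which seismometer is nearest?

P6

Distances from (-57.8, 39.0):
P1: √((93.0)² + (-57.1)²) = √(8649.000 + 3260.410) = 109.1 km
P2: √((267.0)² + (-165.0)²) = √(71289.000 + 27225.000) = 313.9 km
P3: √((-67.0)² + (121.6)²) = √(4489.000 + 14786.560) = 138.8 km
P4: √((-122.0)² + (185.9)²) = √(14884.000 + 34558.810) = 222.4 km
P5: √((-13.1)² + (216.2)²) = √(171.610 + 46742.440) = 216.6 km
P6: √((30.5)² + (-9.4)²) = √(930.250 + 88.360) = 31.9 km
P7: √((1.0)² + (118.2)²) = √(1.000 + 13971.240) = 118.2 km
P8: √((211.7)² + (-51.3)²) = √(44816.890 + 2631.690) = 217.8 km
P9: √((-131.5)² + (-27.3)²) = √(17292.250 + 745.290) = 134.3 km
P10: √((216.4)² + (105.6)²) = √(46828.960 + 11151.360) = 240.8 km
P11: √((174.7)² + (-134.0)²) = √(30520.090 + 17956.000) = 220.2 km
P12: √((-158.3)² + (101.7)²) = √(25058.890 + 10342.890) = 188.2 km
P13: √((252.6)² + (128.6)²) = √(63806.760 + 16537.960) = 283.5 km
Minimum: P6 at 31.9 km.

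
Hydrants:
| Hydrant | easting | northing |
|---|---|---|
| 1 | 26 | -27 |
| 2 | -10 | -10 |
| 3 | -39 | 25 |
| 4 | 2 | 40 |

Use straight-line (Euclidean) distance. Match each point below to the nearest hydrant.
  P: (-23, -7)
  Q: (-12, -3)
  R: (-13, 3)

P at (-23, -7):
  1: 52.924
  2: 13.342
  3: 35.777
  4: 53.235
  → nearest: 2 (13.342)
Q at (-12, -3):
  1: 44.944
  2: 7.280
  3: 38.897
  4: 45.222
  → nearest: 2 (7.280)
R at (-13, 3):
  1: 49.204
  2: 13.342
  3: 34.059
  4: 39.925
  → nearest: 2 (13.342)

P→2; Q→2; R→2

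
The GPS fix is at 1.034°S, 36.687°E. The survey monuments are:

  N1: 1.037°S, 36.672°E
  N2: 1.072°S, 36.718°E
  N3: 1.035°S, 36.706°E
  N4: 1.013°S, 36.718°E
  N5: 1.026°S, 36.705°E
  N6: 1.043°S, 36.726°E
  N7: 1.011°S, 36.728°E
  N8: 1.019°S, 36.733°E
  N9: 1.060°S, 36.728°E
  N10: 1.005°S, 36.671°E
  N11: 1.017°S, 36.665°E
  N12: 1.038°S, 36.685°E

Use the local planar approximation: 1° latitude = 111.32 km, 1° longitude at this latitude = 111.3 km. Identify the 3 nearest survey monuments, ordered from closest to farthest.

N12, N1, N3

Distances from 1.034°S, 36.687°E:
N1: √((-0.003·111.32)² + (-0.015·111.3)²) = √(0.11153 + 2.78723) = 1.703 km
N2: √((-0.038·111.32)² + (0.031·111.3)²) = √(17.89425 + 11.90457) = 5.459 km
N3: √((-0.001·111.32)² + (0.019·111.3)²) = √(0.01239 + 4.47196) = 2.118 km
N4: √((0.021·111.32)² + (0.031·111.3)²) = √(5.46493 + 11.90457) = 4.168 km
N5: √((0.008·111.32)² + (0.018·111.3)²) = √(0.79310 + 4.01361) = 2.192 km
N6: √((-0.009·111.32)² + (0.039·111.3)²) = √(1.00376 + 18.84168) = 4.455 km
N7: √((0.023·111.32)² + (0.041·111.3)²) = √(6.55544 + 20.82371) = 5.233 km
N8: √((0.015·111.32)² + (0.046·111.3)²) = √(2.78823 + 26.21235) = 5.385 km
N9: √((-0.026·111.32)² + (0.041·111.3)²) = √(8.37709 + 20.82371) = 5.404 km
N10: √((0.029·111.32)² + (-0.016·111.3)²) = √(10.42179 + 3.17125) = 3.687 km
N11: √((0.017·111.32)² + (-0.022·111.3)²) = √(3.58133 + 5.99564) = 3.095 km
N12: √((-0.004·111.32)² + (-0.002·111.3)²) = √(0.19827 + 0.04955) = 0.498 km
Sorted: N12 (0.498 km) < N1 (1.703 km) < N3 (2.118 km) < N5 (2.192 km) < N11 (3.095 km) < …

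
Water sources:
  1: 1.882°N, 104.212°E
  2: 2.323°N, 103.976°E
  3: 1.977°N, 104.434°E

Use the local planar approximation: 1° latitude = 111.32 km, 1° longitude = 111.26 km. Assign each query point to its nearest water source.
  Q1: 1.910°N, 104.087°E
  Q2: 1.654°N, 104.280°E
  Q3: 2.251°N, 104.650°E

Q1→1; Q2→1; Q3→3

Q1 at 1.910°N, 104.087°E:
  1: √((-0.028·111.32)² + (0.125·111.26)²) = √(9.71544 + 193.41856) = 14.253 km
  2: √((0.413·111.32)² + (-0.111·111.26)²) = √(2113.71534 + 152.51904) = 47.605 km
  3: √((0.067·111.32)² + (0.347·111.26)²) = √(55.62833 + 1490.51744) = 39.321 km
  → nearest: 1 (14.253 km)
Q2 at 1.654°N, 104.280°E:
  1: √((0.228·111.32)² + (-0.068·111.26)²) = √(644.19313 + 57.23951) = 26.485 km
  2: √((0.669·111.32)² + (-0.304·111.26)²) = √(5546.23964 + 1143.99803) = 81.794 km
  3: √((0.323·111.32)² + (0.154·111.26)²) = √(1292.85982 + 293.57533) = 39.830 km
  → nearest: 1 (26.485 km)
Q3 at 2.251°N, 104.650°E:
  1: √((-0.369·111.32)² + (-0.438·111.26)²) = √(1687.32650 + 2374.79613) = 63.735 km
  2: √((0.072·111.32)² + (-0.674·111.26)²) = √(64.24087 + 5623.38612) = 75.416 km
  3: √((-0.274·111.32)² + (-0.216·111.26)²) = √(930.35248 + 577.54471) = 38.832 km
  → nearest: 3 (38.832 km)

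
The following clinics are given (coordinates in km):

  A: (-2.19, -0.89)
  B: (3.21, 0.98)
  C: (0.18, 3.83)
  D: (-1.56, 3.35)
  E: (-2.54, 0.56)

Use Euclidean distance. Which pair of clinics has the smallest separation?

A and E

Pairwise distances:
A–B: √((5.40)² + (1.87)²) = √(29.1600 + 3.4969) = 5.71 km
A–C: √((2.37)² + (4.72)²) = √(5.6169 + 22.2784) = 5.28 km
A–D: √((0.63)² + (4.24)²) = √(0.3969 + 17.9776) = 4.29 km
A–E: √((-0.35)² + (1.45)²) = √(0.1225 + 2.1025) = 1.49 km
B–C: √((-3.03)² + (2.85)²) = √(9.1809 + 8.1225) = 4.16 km
B–D: √((-4.77)² + (2.37)²) = √(22.7529 + 5.6169) = 5.33 km
B–E: √((-5.75)² + (-0.42)²) = √(33.0625 + 0.1764) = 5.77 km
C–D: √((-1.74)² + (-0.48)²) = √(3.0276 + 0.2304) = 1.80 km
C–E: √((-2.72)² + (-3.27)²) = √(7.3984 + 10.6929) = 4.25 km
D–E: √((-0.98)² + (-2.79)²) = √(0.9604 + 7.7841) = 2.96 km
Closest pair: A–E at 1.49 km.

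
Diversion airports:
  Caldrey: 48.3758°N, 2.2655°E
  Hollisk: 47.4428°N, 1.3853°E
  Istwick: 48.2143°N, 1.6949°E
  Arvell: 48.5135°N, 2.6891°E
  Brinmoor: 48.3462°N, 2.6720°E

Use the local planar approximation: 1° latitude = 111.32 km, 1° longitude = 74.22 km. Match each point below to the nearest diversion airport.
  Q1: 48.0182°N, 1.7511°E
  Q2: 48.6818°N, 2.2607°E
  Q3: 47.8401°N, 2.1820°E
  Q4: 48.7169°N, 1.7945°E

Q1 at 48.0182°N, 1.7511°E:
  Caldrey: √((0.3576·111.32)² + (0.5144·74.22)²) = √(1584.679412 + 1457.618326) = 55.1570 km
  Hollisk: √((-0.5754·111.32)² + (-0.3658·74.22)²) = √(4102.854449 + 737.104907) = 69.5698 km
  Istwick: √((0.1961·111.32)² + (-0.0562·74.22)²) = √(476.542438 + 17.398609) = 22.2248 km
  Arvell: √((0.4953·111.32)² + (0.9380·74.22)²) = √(3040.066273 + 4846.716049) = 88.8076 km
  Brinmoor: √((0.3280·111.32)² + (0.9209·74.22)²) = √(1333.196248 + 4671.612867) = 77.4907 km
  → nearest: Istwick (22.2248 km)
Q2 at 48.6818°N, 2.2607°E:
  Caldrey: √((-0.3060·111.32)² + (0.0048·74.22)²) = √(1160.350646 + 0.126918) = 34.0658 km
  Hollisk: √((-1.2390·111.32)² + (-0.8754·74.22)²) = √(19023.438033 + 4221.385214) = 152.4625 km
  Istwick: √((-0.4675·111.32)² + (-0.5658·74.22)²) = √(2708.380172 + 1763.468824) = 66.8719 km
  Arvell: √((-0.1683·111.32)² + (0.4284·74.22)²) = √(351.006070 + 1010.975950) = 36.9050 km
  Brinmoor: √((-0.3356·111.32)² + (0.4113·74.22)²) = √(1395.694283 + 931.878558) = 48.2449 km
  → nearest: Caldrey (34.0658 km)
Q3 at 47.8401°N, 2.1820°E:
  Caldrey: √((0.5357·111.32)² + (0.0835·74.22)²) = √(3556.228745 + 38.407395) = 59.9553 km
  Hollisk: √((-0.3973·111.32)² + (-0.7967·74.22)²) = √(1956.066095 + 3496.483912) = 73.8414 km
  Istwick: √((0.3742·111.32)² + (-0.4871·74.22)²) = √(1735.217671 + 1307.007739) = 55.1564 km
  Arvell: √((0.6734·111.32)² + (0.5071·74.22)²) = √(5619.434577 + 1416.540909) = 83.8807 km
  Brinmoor: √((0.5061·111.32)² + (0.4900·74.22)²) = √(3174.088780 + 1322.616877) = 67.0575 km
  → nearest: Istwick (55.1564 km)
Q4 at 48.7169°N, 1.7945°E:
  Caldrey: √((-0.3411·111.32)² + (0.4710·74.22)²) = √(1441.815978 + 1222.035196) = 51.6125 km
  Hollisk: √((-1.2741·111.32)² + (-0.4092·74.22)²) = √(20116.546560 + 922.386950) = 145.0480 km
  Istwick: √((-0.5026·111.32)² + (-0.0996·74.22)²) = √(3130.338941 + 54.646277) = 56.4357 km
  Arvell: √((-0.2034·111.32)² + (0.8946·74.22)²) = √(512.682263 + 4408.589761) = 70.1518 km
  Brinmoor: √((-0.3707·111.32)² + (0.8775·74.22)²) = √(1702.909496 + 4241.662897) = 77.1011 km
  → nearest: Caldrey (51.6125 km)

Q1→Istwick; Q2→Caldrey; Q3→Istwick; Q4→Caldrey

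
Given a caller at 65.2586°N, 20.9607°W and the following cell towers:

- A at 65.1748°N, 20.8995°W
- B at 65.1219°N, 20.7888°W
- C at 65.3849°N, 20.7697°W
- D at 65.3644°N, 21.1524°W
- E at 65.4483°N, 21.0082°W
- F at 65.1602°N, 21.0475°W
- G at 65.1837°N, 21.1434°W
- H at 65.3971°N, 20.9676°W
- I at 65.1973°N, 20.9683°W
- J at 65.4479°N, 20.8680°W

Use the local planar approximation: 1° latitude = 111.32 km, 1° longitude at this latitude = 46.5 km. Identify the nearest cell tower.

Distances from 65.2586°N, 20.9607°W:
A: √((-0.0838·111.32)² + (0.0612·46.5)²) = √(87.023076 + 8.098578) = 9.7530 km
B: √((-0.1367·111.32)² + (0.1719·46.5)²) = √(231.570602 + 63.893644) = 17.1891 km
C: √((0.1263·111.32)² + (0.1910·46.5)²) = √(197.675614 + 78.881042) = 16.6300 km
D: √((0.1058·111.32)² + (-0.1917·46.5)²) = √(138.713181 + 79.460287) = 14.7707 km
E: √((0.1897·111.32)² + (-0.0475·46.5)²) = √(445.944752 + 4.878577) = 21.2326 km
F: √((-0.0984·111.32)² + (-0.0868·46.5)²) = √(119.987662 + 16.290910) = 11.6738 km
G: √((-0.0749·111.32)² + (-0.1827·46.5)²) = √(69.520043 + 72.174370) = 11.9035 km
H: √((0.1385·111.32)² + (-0.0069·46.5)²) = √(237.709174 + 0.102945) = 15.4212 km
I: √((-0.0613·111.32)² + (-0.0076·46.5)²) = √(46.565830 + 0.124892) = 6.8331 km
J: √((0.1893·111.32)² + (0.0927·46.5)²) = √(444.066103 + 18.580841) = 21.5092 km
Minimum: I at 6.8331 km.

I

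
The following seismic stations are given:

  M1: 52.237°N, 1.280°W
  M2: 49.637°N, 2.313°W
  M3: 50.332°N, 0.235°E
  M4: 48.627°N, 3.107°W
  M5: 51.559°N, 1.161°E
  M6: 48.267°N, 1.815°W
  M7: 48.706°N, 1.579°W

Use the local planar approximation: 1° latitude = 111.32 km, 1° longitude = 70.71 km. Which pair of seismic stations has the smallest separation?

Pairwise distances:
M1–M2: √((-2.600·111.32)² + (-1.033·70.71)²) = √(83770.88262 + 5335.34267) = 298.507 km
M1–M3: √((-1.905·111.32)² + (1.515·70.71)²) = √(44971.39457 + 11475.90489) = 237.586 km
M1–M4: √((-3.610·111.32)² + (-1.827·70.71)²) = √(161495.63897 + 16689.32489) = 422.120 km
M1–M5: √((-0.678·111.32)² + (2.441·70.71)²) = √(5696.46959 + 29791.83358) = 188.383 km
M1–M6: √((-3.970·111.32)² + (-0.535·70.71)²) = √(195311.31715 + 1431.09755) = 443.557 km
M1–M7: √((-3.531·111.32)² + (-0.299·70.71)²) = √(154504.74815 + 446.99643) = 393.639 km
M2–M3: √((0.695·111.32)² + (2.548·70.71)²) = √(5985.71458 + 32460.89739) = 196.078 km
M2–M4: √((-1.010·111.32)² + (-0.794·70.71)²) = √(12641.22446 + 3152.11954) = 125.672 km
M2–M5: √((1.922·111.32)² + (3.474·70.71)²) = √(45777.61497 + 60342.22261) = 325.760 km
M2–M6: √((-1.370·111.32)² + (0.498·70.71)²) = √(23258.81207 + 1239.99622) = 156.521 km
M2–M7: √((-0.931·111.32)² + (0.734·70.71)²) = √(10741.02574 + 2693.72833) = 115.908 km
M3–M4: √((-1.705·111.32)² + (-3.342·70.71)²) = √(36024.26776 + 55843.74890) = 303.097 km
M3–M5: √((1.227·111.32)² + (0.926·70.71)²) = √(18656.72976 + 4287.29777) = 151.473 km
M3–M6: √((-2.065·111.32)² + (-2.050·70.71)²) = √(52842.88343 + 21012.09698) = 271.763 km
M3–M7: √((-1.626·111.32)² + (-1.814·70.71)²) = √(32763.28788 + 16452.66443) = 221.847 km
M4–M5: √((2.932·111.32)² + (4.268·70.71)²) = √(106530.58877 + 91077.37310) = 444.531 km
M4–M6: √((-0.360·111.32)² + (1.292·70.71)²) = √(1606.02166 + 8346.15992) = 99.761 km
M4–M7: √((0.079·111.32)² + (1.528·70.71)²) = √(77.33936 + 11673.69609) = 108.402 km
M5–M6: √((-3.292·111.32)² + (-2.976·70.71)²) = √(134296.91871 + 44282.03065) = 422.586 km
M5–M7: √((-2.853·111.32)² + (-2.740·70.71)²) = √(100867.19381 + 37537.28002) = 372.028 km
M6–M7: √((0.439·111.32)² + (0.236·70.71)²) = √(2388.22608 + 278.47466) = 51.640 km
Closest pair: M6–M7 at 51.640 km.

M6 and M7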